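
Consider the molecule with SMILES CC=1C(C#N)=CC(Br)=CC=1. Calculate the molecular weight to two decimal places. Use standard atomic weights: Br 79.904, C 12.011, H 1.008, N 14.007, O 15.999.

First, the molecular formula is C8H6BrN (counting implicit H from valence).
  Br: 1 × 79.904 = 79.904
  C: 8 × 12.011 = 96.088
  H: 6 × 1.008 = 6.048
  N: 1 × 14.007 = 14.007
Sum: 1×79.904 + 8×12.011 + 6×1.008 + 1×14.007 = 196.047 → 196.05 g/mol.

196.05 g/mol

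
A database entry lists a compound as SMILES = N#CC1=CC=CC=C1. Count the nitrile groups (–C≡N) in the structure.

1

The nitrile motif appears at heavy-atom position 2 in the SMILES.
Nitrile count: 1.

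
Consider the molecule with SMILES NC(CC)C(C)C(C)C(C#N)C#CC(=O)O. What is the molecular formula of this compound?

C12H18N2O2

Walk through each heavy atom and fill implicit hydrogens from standard valence (C 4, N 3, O 2, S 2, halogen 1):
  atom 1: N, bond orders sum to 1 (valence 3) → 2 H
  atom 2: C, bond orders sum to 3 (valence 4) → 1 H
  atom 3: C, bond orders sum to 2 (valence 4) → 2 H
  atom 4: C, bond orders sum to 1 (valence 4) → 3 H
  atom 5: C, bond orders sum to 3 (valence 4) → 1 H
  atom 6: C, bond orders sum to 1 (valence 4) → 3 H
  atom 7: C, bond orders sum to 3 (valence 4) → 1 H
  atom 8: C, bond orders sum to 1 (valence 4) → 3 H
  atom 9: C, bond orders sum to 3 (valence 4) → 1 H
  atom 10: C, bond orders sum to 4 (valence 4) → 0 H
  atom 11: N, bond orders sum to 3 (valence 3) → 0 H
  atom 12: C, bond orders sum to 4 (valence 4) → 0 H
  atom 13: C, bond orders sum to 4 (valence 4) → 0 H
  atom 14: C, bond orders sum to 4 (valence 4) → 0 H
  atom 15: O, bond orders sum to 2 (valence 2) → 0 H
  atom 16: O, bond orders sum to 1 (valence 2) → 1 H
Totals → C:12, H:18, N:2, O:2.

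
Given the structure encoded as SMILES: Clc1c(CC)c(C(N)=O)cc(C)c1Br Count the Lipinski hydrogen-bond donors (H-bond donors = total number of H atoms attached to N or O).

Donors: find every N or O and count the H atoms it carries.
  atom 8 (N): bond orders sum to 1 → 2 H
  atom 9 (O): bond orders sum to 2 → 0 H
Lipinski HBD = 2.

2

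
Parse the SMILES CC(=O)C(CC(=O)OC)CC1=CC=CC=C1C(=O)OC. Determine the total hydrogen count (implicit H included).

Walk through each heavy atom and fill implicit hydrogens from standard valence (C 4, N 3, O 2, S 2, halogen 1):
  atom 1: C, bond orders sum to 1 (valence 4) → 3 H
  atom 2: C, bond orders sum to 4 (valence 4) → 0 H
  atom 3: O, bond orders sum to 2 (valence 2) → 0 H
  atom 4: C, bond orders sum to 3 (valence 4) → 1 H
  atom 5: C, bond orders sum to 2 (valence 4) → 2 H
  atom 6: C, bond orders sum to 4 (valence 4) → 0 H
  atom 7: O, bond orders sum to 2 (valence 2) → 0 H
  atom 8: O, bond orders sum to 2 (valence 2) → 0 H
  atom 9: C, bond orders sum to 1 (valence 4) → 3 H
  atom 10: C, bond orders sum to 2 (valence 4) → 2 H
  atom 11: C, bond orders sum to 4 (valence 4) → 0 H
  atom 12: C, bond orders sum to 3 (valence 4) → 1 H
  atom 13: C, bond orders sum to 3 (valence 4) → 1 H
  atom 14: C, bond orders sum to 3 (valence 4) → 1 H
  atom 15: C, bond orders sum to 3 (valence 4) → 1 H
  atom 16: C, bond orders sum to 4 (valence 4) → 0 H
  atom 17: C, bond orders sum to 4 (valence 4) → 0 H
  atom 18: O, bond orders sum to 2 (valence 2) → 0 H
  atom 19: O, bond orders sum to 2 (valence 2) → 0 H
  atom 20: C, bond orders sum to 1 (valence 4) → 3 H
Total hydrogens: 18.

18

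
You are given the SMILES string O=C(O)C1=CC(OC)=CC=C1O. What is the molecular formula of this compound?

Walk through each heavy atom and fill implicit hydrogens from standard valence (C 4, N 3, O 2, S 2, halogen 1):
  atom 1: O, bond orders sum to 2 (valence 2) → 0 H
  atom 2: C, bond orders sum to 4 (valence 4) → 0 H
  atom 3: O, bond orders sum to 1 (valence 2) → 1 H
  atom 4: C, bond orders sum to 4 (valence 4) → 0 H
  atom 5: C, bond orders sum to 3 (valence 4) → 1 H
  atom 6: C, bond orders sum to 4 (valence 4) → 0 H
  atom 7: O, bond orders sum to 2 (valence 2) → 0 H
  atom 8: C, bond orders sum to 1 (valence 4) → 3 H
  atom 9: C, bond orders sum to 3 (valence 4) → 1 H
  atom 10: C, bond orders sum to 3 (valence 4) → 1 H
  atom 11: C, bond orders sum to 4 (valence 4) → 0 H
  atom 12: O, bond orders sum to 1 (valence 2) → 1 H
Totals → C:8, H:8, O:4.
In Hill order: C8H8O4.

C8H8O4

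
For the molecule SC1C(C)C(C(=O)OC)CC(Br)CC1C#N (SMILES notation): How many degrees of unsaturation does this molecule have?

Degree of unsaturation = (number of rings) + (number of π bonds).
Ring closures in the SMILES: 1.
π bonds: 1 double bond (each 1 DoU), 1 triple bond (each 2 DoU) → 3 DoU from unsaturation.
Total DoU = 1 + 3 = 4.

4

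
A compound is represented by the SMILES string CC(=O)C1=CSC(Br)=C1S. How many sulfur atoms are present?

2

Scan the SMILES for S atoms (remember two-letter symbols like Cl and Br are single atoms).
Sulfur count: 2.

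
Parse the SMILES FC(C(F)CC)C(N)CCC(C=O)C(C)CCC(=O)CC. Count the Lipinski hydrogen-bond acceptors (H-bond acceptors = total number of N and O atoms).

3

N atoms: 1; O atoms: 2.
Lipinski HBA = 1 + 2 = 3.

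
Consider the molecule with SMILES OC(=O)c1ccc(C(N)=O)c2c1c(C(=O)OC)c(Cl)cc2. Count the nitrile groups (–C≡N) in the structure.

Scan the SMILES for the nitrile motif — none present.
Groups that are present: 1 amide, 1 carboxylic acid, 1 ester.

0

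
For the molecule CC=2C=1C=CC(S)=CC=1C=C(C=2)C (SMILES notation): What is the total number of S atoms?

1

Scan the SMILES for S atoms (remember two-letter symbols like Cl and Br are single atoms).
Sulfur count: 1.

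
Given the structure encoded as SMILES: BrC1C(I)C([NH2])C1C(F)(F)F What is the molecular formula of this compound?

Walk through each heavy atom and fill implicit hydrogens from standard valence (C 4, N 3, O 2, S 2, halogen 1):
  atom 1: Br (halogen, monovalent) → 0 H
  atom 2: C, bond orders sum to 3 (valence 4) → 1 H
  atom 3: C, bond orders sum to 3 (valence 4) → 1 H
  atom 4: I (halogen, monovalent) → 0 H
  atom 5: C, bond orders sum to 3 (valence 4) → 1 H
  atom 6: N with explicit H count 2
  atom 7: C, bond orders sum to 3 (valence 4) → 1 H
  atom 8: C, bond orders sum to 4 (valence 4) → 0 H
  atom 9: F (halogen, monovalent) → 0 H
  atom 10: F (halogen, monovalent) → 0 H
  atom 11: F (halogen, monovalent) → 0 H
Totals → C:5, H:6, Br:1, F:3, I:1, N:1.
In Hill order: C5H6BrF3IN.

C5H6BrF3IN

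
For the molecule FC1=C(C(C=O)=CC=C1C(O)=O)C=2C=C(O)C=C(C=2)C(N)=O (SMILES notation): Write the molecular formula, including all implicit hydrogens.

C15H10FNO5

Walk through each heavy atom and fill implicit hydrogens from standard valence (C 4, N 3, O 2, S 2, halogen 1):
  atom 1: F (halogen, monovalent) → 0 H
  atom 2: C, bond orders sum to 4 (valence 4) → 0 H
  atom 3: C, bond orders sum to 4 (valence 4) → 0 H
  atom 4: C, bond orders sum to 4 (valence 4) → 0 H
  atom 5: C, bond orders sum to 3 (valence 4) → 1 H
  atom 6: O, bond orders sum to 2 (valence 2) → 0 H
  atom 7: C, bond orders sum to 3 (valence 4) → 1 H
  atom 8: C, bond orders sum to 3 (valence 4) → 1 H
  atom 9: C, bond orders sum to 4 (valence 4) → 0 H
  atom 10: C, bond orders sum to 4 (valence 4) → 0 H
  atom 11: O, bond orders sum to 1 (valence 2) → 1 H
  atom 12: O, bond orders sum to 2 (valence 2) → 0 H
  atom 13: C, bond orders sum to 4 (valence 4) → 0 H
  atom 14: C, bond orders sum to 3 (valence 4) → 1 H
  atom 15: C, bond orders sum to 4 (valence 4) → 0 H
  atom 16: O, bond orders sum to 1 (valence 2) → 1 H
  atom 17: C, bond orders sum to 3 (valence 4) → 1 H
  atom 18: C, bond orders sum to 4 (valence 4) → 0 H
  atom 19: C, bond orders sum to 3 (valence 4) → 1 H
  atom 20: C, bond orders sum to 4 (valence 4) → 0 H
  atom 21: N, bond orders sum to 1 (valence 3) → 2 H
  atom 22: O, bond orders sum to 2 (valence 2) → 0 H
Totals → C:15, H:10, F:1, N:1, O:5.
In Hill order: C15H10FNO5.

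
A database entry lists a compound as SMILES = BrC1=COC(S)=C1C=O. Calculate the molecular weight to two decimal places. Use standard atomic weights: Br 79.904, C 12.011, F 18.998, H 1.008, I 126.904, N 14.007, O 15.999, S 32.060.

207.04 g/mol

First, the molecular formula is C5H3BrO2S (counting implicit H from valence).
  Br: 1 × 79.904 = 79.904
  C: 5 × 12.011 = 60.055
  H: 3 × 1.008 = 3.024
  O: 2 × 15.999 = 31.998
  S: 1 × 32.060 = 32.060
Sum: 1×79.904 + 5×12.011 + 3×1.008 + 2×15.999 + 1×32.060 = 207.041 → 207.04 g/mol.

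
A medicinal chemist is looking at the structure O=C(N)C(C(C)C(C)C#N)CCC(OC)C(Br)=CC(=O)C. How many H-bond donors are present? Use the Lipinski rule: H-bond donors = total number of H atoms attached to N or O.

2

Donors: find every N or O and count the H atoms it carries.
  atom 1 (O): bond orders sum to 2 → 0 H
  atom 3 (N): bond orders sum to 1 → 2 H
  atom 10 (N): bond orders sum to 3 → 0 H
  atom 14 (O): bond orders sum to 2 → 0 H
  atom 20 (O): bond orders sum to 2 → 0 H
Lipinski HBD = 2.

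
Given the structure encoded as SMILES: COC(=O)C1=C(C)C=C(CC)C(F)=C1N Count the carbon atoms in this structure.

Count every carbon token in the SMILES (each C, including those in ring-closure positions and inside branches).
Carbon count: 11.

11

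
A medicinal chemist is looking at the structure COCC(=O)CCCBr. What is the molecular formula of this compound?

C6H11BrO2

Walk through each heavy atom and fill implicit hydrogens from standard valence (C 4, N 3, O 2, S 2, halogen 1):
  atom 1: C, bond orders sum to 1 (valence 4) → 3 H
  atom 2: O, bond orders sum to 2 (valence 2) → 0 H
  atom 3: C, bond orders sum to 2 (valence 4) → 2 H
  atom 4: C, bond orders sum to 4 (valence 4) → 0 H
  atom 5: O, bond orders sum to 2 (valence 2) → 0 H
  atom 6: C, bond orders sum to 2 (valence 4) → 2 H
  atom 7: C, bond orders sum to 2 (valence 4) → 2 H
  atom 8: C, bond orders sum to 2 (valence 4) → 2 H
  atom 9: Br (halogen, monovalent) → 0 H
Totals → C:6, H:11, Br:1, O:2.
In Hill order: C6H11BrO2.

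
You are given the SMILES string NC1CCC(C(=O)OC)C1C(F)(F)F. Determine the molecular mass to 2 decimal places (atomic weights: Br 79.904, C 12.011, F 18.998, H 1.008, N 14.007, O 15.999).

211.18 g/mol

First, the molecular formula is C8H12F3NO2 (counting implicit H from valence).
  C: 8 × 12.011 = 96.088
  F: 3 × 18.998 = 56.994
  H: 12 × 1.008 = 12.096
  N: 1 × 14.007 = 14.007
  O: 2 × 15.999 = 31.998
Sum: 8×12.011 + 3×18.998 + 12×1.008 + 1×14.007 + 2×15.999 = 211.183 → 211.18 g/mol.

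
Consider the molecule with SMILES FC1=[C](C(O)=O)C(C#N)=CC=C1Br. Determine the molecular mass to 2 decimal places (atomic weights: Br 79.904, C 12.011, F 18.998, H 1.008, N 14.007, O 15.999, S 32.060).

First, the molecular formula is C8H3BrFNO2 (counting implicit H from valence).
  Br: 1 × 79.904 = 79.904
  C: 8 × 12.011 = 96.088
  F: 1 × 18.998 = 18.998
  H: 3 × 1.008 = 3.024
  N: 1 × 14.007 = 14.007
  O: 2 × 15.999 = 31.998
Sum: 1×79.904 + 8×12.011 + 1×18.998 + 3×1.008 + 1×14.007 + 2×15.999 = 244.019 → 244.02 g/mol.

244.02 g/mol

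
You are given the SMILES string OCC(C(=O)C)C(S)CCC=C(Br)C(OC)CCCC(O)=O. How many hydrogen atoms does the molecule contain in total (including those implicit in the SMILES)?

25

Walk through each heavy atom and fill implicit hydrogens from standard valence (C 4, N 3, O 2, S 2, halogen 1):
  atom 1: O, bond orders sum to 1 (valence 2) → 1 H
  atom 2: C, bond orders sum to 2 (valence 4) → 2 H
  atom 3: C, bond orders sum to 3 (valence 4) → 1 H
  atom 4: C, bond orders sum to 4 (valence 4) → 0 H
  atom 5: O, bond orders sum to 2 (valence 2) → 0 H
  atom 6: C, bond orders sum to 1 (valence 4) → 3 H
  atom 7: C, bond orders sum to 3 (valence 4) → 1 H
  atom 8: S, bond orders sum to 1 (valence 2) → 1 H
  atom 9: C, bond orders sum to 2 (valence 4) → 2 H
  atom 10: C, bond orders sum to 2 (valence 4) → 2 H
  atom 11: C, bond orders sum to 3 (valence 4) → 1 H
  atom 12: C, bond orders sum to 4 (valence 4) → 0 H
  atom 13: Br (halogen, monovalent) → 0 H
  atom 14: C, bond orders sum to 3 (valence 4) → 1 H
  atom 15: O, bond orders sum to 2 (valence 2) → 0 H
  atom 16: C, bond orders sum to 1 (valence 4) → 3 H
  atom 17: C, bond orders sum to 2 (valence 4) → 2 H
  atom 18: C, bond orders sum to 2 (valence 4) → 2 H
  atom 19: C, bond orders sum to 2 (valence 4) → 2 H
  atom 20: C, bond orders sum to 4 (valence 4) → 0 H
  atom 21: O, bond orders sum to 1 (valence 2) → 1 H
  atom 22: O, bond orders sum to 2 (valence 2) → 0 H
Total hydrogens: 25.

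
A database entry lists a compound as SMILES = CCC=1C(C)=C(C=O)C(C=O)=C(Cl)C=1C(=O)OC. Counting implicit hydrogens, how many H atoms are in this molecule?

13

Walk through each heavy atom and fill implicit hydrogens from standard valence (C 4, N 3, O 2, S 2, halogen 1):
  atom 1: C, bond orders sum to 1 (valence 4) → 3 H
  atom 2: C, bond orders sum to 2 (valence 4) → 2 H
  atom 3: C, bond orders sum to 4 (valence 4) → 0 H
  atom 4: C, bond orders sum to 4 (valence 4) → 0 H
  atom 5: C, bond orders sum to 1 (valence 4) → 3 H
  atom 6: C, bond orders sum to 4 (valence 4) → 0 H
  atom 7: C, bond orders sum to 3 (valence 4) → 1 H
  atom 8: O, bond orders sum to 2 (valence 2) → 0 H
  atom 9: C, bond orders sum to 4 (valence 4) → 0 H
  atom 10: C, bond orders sum to 3 (valence 4) → 1 H
  atom 11: O, bond orders sum to 2 (valence 2) → 0 H
  atom 12: C, bond orders sum to 4 (valence 4) → 0 H
  atom 13: Cl (halogen, monovalent) → 0 H
  atom 14: C, bond orders sum to 4 (valence 4) → 0 H
  atom 15: C, bond orders sum to 4 (valence 4) → 0 H
  atom 16: O, bond orders sum to 2 (valence 2) → 0 H
  atom 17: O, bond orders sum to 2 (valence 2) → 0 H
  atom 18: C, bond orders sum to 1 (valence 4) → 3 H
Total hydrogens: 13.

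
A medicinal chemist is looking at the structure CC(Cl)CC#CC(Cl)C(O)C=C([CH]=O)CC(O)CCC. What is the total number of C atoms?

15

Count every carbon token in the SMILES (each C, including those in ring-closure positions and inside branches).
Carbon count: 15.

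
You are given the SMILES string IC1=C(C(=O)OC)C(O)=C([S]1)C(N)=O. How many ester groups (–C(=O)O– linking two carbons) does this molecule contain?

The ester motif appears at heavy-atom position 4 in the SMILES.
Other groups present: 1 amide, 1 hydroxyl.
Ester count: 1.

1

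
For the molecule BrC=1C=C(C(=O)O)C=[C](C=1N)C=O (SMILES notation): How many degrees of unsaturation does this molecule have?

6

Degree of unsaturation = (number of rings) + (number of π bonds).
Ring closures in the SMILES: 1.
π bonds: 5 double bonds (each 1 DoU) → 5 DoU from unsaturation.
Total DoU = 1 + 5 = 6.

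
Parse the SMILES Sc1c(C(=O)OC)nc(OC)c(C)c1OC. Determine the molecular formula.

Walk through each heavy atom and fill implicit hydrogens from standard valence (C 4, N 3, O 2, S 2, halogen 1); for lowercase aromatic atoms, an aromatic c carries 1 H when it has two neighbours and 0 H with three, and aromatic n carries 0 H:
  atom 1: S, bond orders sum to 1 (valence 2) → 1 H
  atom 2: aromatic c, 3 neighbours → 0 H
  atom 3: aromatic c, 3 neighbours → 0 H
  atom 4: C, bond orders sum to 4 (valence 4) → 0 H
  atom 5: O, bond orders sum to 2 (valence 2) → 0 H
  atom 6: O, bond orders sum to 2 (valence 2) → 0 H
  atom 7: C, bond orders sum to 1 (valence 4) → 3 H
  atom 8: aromatic n, 2 neighbours → 0 H
  atom 9: aromatic c, 3 neighbours → 0 H
  atom 10: O, bond orders sum to 2 (valence 2) → 0 H
  atom 11: C, bond orders sum to 1 (valence 4) → 3 H
  atom 12: aromatic c, 3 neighbours → 0 H
  atom 13: C, bond orders sum to 1 (valence 4) → 3 H
  atom 14: aromatic c, 3 neighbours → 0 H
  atom 15: O, bond orders sum to 2 (valence 2) → 0 H
  atom 16: C, bond orders sum to 1 (valence 4) → 3 H
Totals → C:10, H:13, N:1, O:4, S:1.

C10H13NO4S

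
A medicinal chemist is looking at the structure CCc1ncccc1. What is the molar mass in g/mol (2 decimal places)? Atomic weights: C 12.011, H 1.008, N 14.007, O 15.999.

107.16 g/mol

First, the molecular formula is C7H9N (counting implicit H from valence).
  C: 7 × 12.011 = 84.077
  H: 9 × 1.008 = 9.072
  N: 1 × 14.007 = 14.007
Sum: 7×12.011 + 9×1.008 + 1×14.007 = 107.156 → 107.16 g/mol.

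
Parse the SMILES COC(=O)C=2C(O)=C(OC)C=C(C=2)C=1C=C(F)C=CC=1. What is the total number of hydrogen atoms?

13

Walk through each heavy atom and fill implicit hydrogens from standard valence (C 4, N 3, O 2, S 2, halogen 1):
  atom 1: C, bond orders sum to 1 (valence 4) → 3 H
  atom 2: O, bond orders sum to 2 (valence 2) → 0 H
  atom 3: C, bond orders sum to 4 (valence 4) → 0 H
  atom 4: O, bond orders sum to 2 (valence 2) → 0 H
  atom 5: C, bond orders sum to 4 (valence 4) → 0 H
  atom 6: C, bond orders sum to 4 (valence 4) → 0 H
  atom 7: O, bond orders sum to 1 (valence 2) → 1 H
  atom 8: C, bond orders sum to 4 (valence 4) → 0 H
  atom 9: O, bond orders sum to 2 (valence 2) → 0 H
  atom 10: C, bond orders sum to 1 (valence 4) → 3 H
  atom 11: C, bond orders sum to 3 (valence 4) → 1 H
  atom 12: C, bond orders sum to 4 (valence 4) → 0 H
  atom 13: C, bond orders sum to 3 (valence 4) → 1 H
  atom 14: C, bond orders sum to 4 (valence 4) → 0 H
  atom 15: C, bond orders sum to 3 (valence 4) → 1 H
  atom 16: C, bond orders sum to 4 (valence 4) → 0 H
  atom 17: F (halogen, monovalent) → 0 H
  atom 18: C, bond orders sum to 3 (valence 4) → 1 H
  atom 19: C, bond orders sum to 3 (valence 4) → 1 H
  atom 20: C, bond orders sum to 3 (valence 4) → 1 H
Total hydrogens: 13.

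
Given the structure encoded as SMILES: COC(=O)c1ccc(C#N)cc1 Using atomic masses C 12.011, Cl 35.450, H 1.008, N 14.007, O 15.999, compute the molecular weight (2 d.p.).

First, the molecular formula is C9H7NO2 (counting implicit H from valence).
  C: 9 × 12.011 = 108.099
  H: 7 × 1.008 = 7.056
  N: 1 × 14.007 = 14.007
  O: 2 × 15.999 = 31.998
Sum: 9×12.011 + 7×1.008 + 1×14.007 + 2×15.999 = 161.160 → 161.16 g/mol.

161.16 g/mol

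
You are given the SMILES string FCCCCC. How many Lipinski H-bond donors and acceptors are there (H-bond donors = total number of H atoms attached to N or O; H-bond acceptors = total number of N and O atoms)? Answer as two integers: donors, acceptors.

Donors: find every N or O and count the H atoms it carries.
  (no N or O atoms present)
Lipinski HBD = 0.
Acceptors: N atoms = 0, O atoms = 0 → HBA = 0.

0, 0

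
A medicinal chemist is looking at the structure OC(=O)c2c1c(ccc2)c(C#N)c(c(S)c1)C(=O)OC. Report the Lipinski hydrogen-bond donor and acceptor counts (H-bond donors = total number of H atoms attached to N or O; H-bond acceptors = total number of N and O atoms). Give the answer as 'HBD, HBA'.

Donors: find every N or O and count the H atoms it carries.
  atom 1 (O): bond orders sum to 1 → 1 H
  atom 3 (O): bond orders sum to 2 → 0 H
  atom 12 (N): bond orders sum to 3 → 0 H
  atom 18 (O): bond orders sum to 2 → 0 H
  atom 19 (O): bond orders sum to 2 → 0 H
Lipinski HBD = 1.
Acceptors: N atoms = 1, O atoms = 4 → HBA = 5.

1, 5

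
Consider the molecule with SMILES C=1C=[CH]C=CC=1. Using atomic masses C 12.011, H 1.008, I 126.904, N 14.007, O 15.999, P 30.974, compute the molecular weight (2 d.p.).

78.11 g/mol

First, the molecular formula is C6H6 (counting implicit H from valence).
  C: 6 × 12.011 = 72.066
  H: 6 × 1.008 = 6.048
Sum: 6×12.011 + 6×1.008 = 78.114 → 78.11 g/mol.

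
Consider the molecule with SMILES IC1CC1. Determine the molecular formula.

Walk through each heavy atom and fill implicit hydrogens from standard valence (C 4, N 3, O 2, S 2, halogen 1):
  atom 1: I (halogen, monovalent) → 0 H
  atom 2: C, bond orders sum to 3 (valence 4) → 1 H
  atom 3: C, bond orders sum to 2 (valence 4) → 2 H
  atom 4: C, bond orders sum to 2 (valence 4) → 2 H
Totals → C:3, H:5, I:1.
In Hill order: C3H5I.

C3H5I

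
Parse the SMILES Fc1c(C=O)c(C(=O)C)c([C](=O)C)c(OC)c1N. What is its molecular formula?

Walk through each heavy atom and fill implicit hydrogens from standard valence (C 4, N 3, O 2, S 2, halogen 1); for lowercase aromatic atoms, an aromatic c carries 1 H when it has two neighbours and 0 H with three, and aromatic n carries 0 H:
  atom 1: F (halogen, monovalent) → 0 H
  atom 2: aromatic c, 3 neighbours → 0 H
  atom 3: aromatic c, 3 neighbours → 0 H
  atom 4: C, bond orders sum to 3 (valence 4) → 1 H
  atom 5: O, bond orders sum to 2 (valence 2) → 0 H
  atom 6: aromatic c, 3 neighbours → 0 H
  atom 7: C, bond orders sum to 4 (valence 4) → 0 H
  atom 8: O, bond orders sum to 2 (valence 2) → 0 H
  atom 9: C, bond orders sum to 1 (valence 4) → 3 H
  atom 10: aromatic c, 3 neighbours → 0 H
  atom 11: C with explicit H count 0
  atom 12: O, bond orders sum to 2 (valence 2) → 0 H
  atom 13: C, bond orders sum to 1 (valence 4) → 3 H
  atom 14: aromatic c, 3 neighbours → 0 H
  atom 15: O, bond orders sum to 2 (valence 2) → 0 H
  atom 16: C, bond orders sum to 1 (valence 4) → 3 H
  atom 17: aromatic c, 3 neighbours → 0 H
  atom 18: N, bond orders sum to 1 (valence 3) → 2 H
Totals → C:12, H:12, F:1, N:1, O:4.

C12H12FNO4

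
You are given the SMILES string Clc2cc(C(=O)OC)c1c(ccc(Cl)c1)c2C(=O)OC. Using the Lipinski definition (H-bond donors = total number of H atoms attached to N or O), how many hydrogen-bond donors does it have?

Donors: find every N or O and count the H atoms it carries.
  atom 6 (O): bond orders sum to 2 → 0 H
  atom 7 (O): bond orders sum to 2 → 0 H
  atom 18 (O): bond orders sum to 2 → 0 H
  atom 19 (O): bond orders sum to 2 → 0 H
Lipinski HBD = 0.

0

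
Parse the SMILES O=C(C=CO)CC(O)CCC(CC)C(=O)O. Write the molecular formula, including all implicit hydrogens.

C11H18O5

Walk through each heavy atom and fill implicit hydrogens from standard valence (C 4, N 3, O 2, S 2, halogen 1):
  atom 1: O, bond orders sum to 2 (valence 2) → 0 H
  atom 2: C, bond orders sum to 4 (valence 4) → 0 H
  atom 3: C, bond orders sum to 3 (valence 4) → 1 H
  atom 4: C, bond orders sum to 3 (valence 4) → 1 H
  atom 5: O, bond orders sum to 1 (valence 2) → 1 H
  atom 6: C, bond orders sum to 2 (valence 4) → 2 H
  atom 7: C, bond orders sum to 3 (valence 4) → 1 H
  atom 8: O, bond orders sum to 1 (valence 2) → 1 H
  atom 9: C, bond orders sum to 2 (valence 4) → 2 H
  atom 10: C, bond orders sum to 2 (valence 4) → 2 H
  atom 11: C, bond orders sum to 3 (valence 4) → 1 H
  atom 12: C, bond orders sum to 2 (valence 4) → 2 H
  atom 13: C, bond orders sum to 1 (valence 4) → 3 H
  atom 14: C, bond orders sum to 4 (valence 4) → 0 H
  atom 15: O, bond orders sum to 2 (valence 2) → 0 H
  atom 16: O, bond orders sum to 1 (valence 2) → 1 H
Totals → C:11, H:18, O:5.
In Hill order: C11H18O5.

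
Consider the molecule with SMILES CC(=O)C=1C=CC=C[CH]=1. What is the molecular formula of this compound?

Walk through each heavy atom and fill implicit hydrogens from standard valence (C 4, N 3, O 2, S 2, halogen 1):
  atom 1: C, bond orders sum to 1 (valence 4) → 3 H
  atom 2: C, bond orders sum to 4 (valence 4) → 0 H
  atom 3: O, bond orders sum to 2 (valence 2) → 0 H
  atom 4: C, bond orders sum to 4 (valence 4) → 0 H
  atom 5: C, bond orders sum to 3 (valence 4) → 1 H
  atom 6: C, bond orders sum to 3 (valence 4) → 1 H
  atom 7: C, bond orders sum to 3 (valence 4) → 1 H
  atom 8: C, bond orders sum to 3 (valence 4) → 1 H
  atom 9: C with explicit H count 1
Totals → C:8, H:8, O:1.

C8H8O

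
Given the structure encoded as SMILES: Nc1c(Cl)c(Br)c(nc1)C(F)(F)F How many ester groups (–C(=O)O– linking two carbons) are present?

0

Scan the SMILES for the ester motif — none present.
Groups that are present: 1 primary amine.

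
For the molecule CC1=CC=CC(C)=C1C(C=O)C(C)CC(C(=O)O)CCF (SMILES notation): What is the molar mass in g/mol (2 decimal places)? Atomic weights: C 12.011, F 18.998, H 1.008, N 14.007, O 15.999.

First, the molecular formula is C17H23FO3 (counting implicit H from valence).
  C: 17 × 12.011 = 204.187
  F: 1 × 18.998 = 18.998
  H: 23 × 1.008 = 23.184
  O: 3 × 15.999 = 47.997
Sum: 17×12.011 + 1×18.998 + 23×1.008 + 3×15.999 = 294.366 → 294.37 g/mol.

294.37 g/mol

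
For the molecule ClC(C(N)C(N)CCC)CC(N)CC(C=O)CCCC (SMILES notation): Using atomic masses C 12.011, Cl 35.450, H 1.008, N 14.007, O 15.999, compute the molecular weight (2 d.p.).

First, the molecular formula is C15H32ClN3O (counting implicit H from valence).
  C: 15 × 12.011 = 180.165
  Cl: 1 × 35.450 = 35.450
  H: 32 × 1.008 = 32.256
  N: 3 × 14.007 = 42.021
  O: 1 × 15.999 = 15.999
Sum: 15×12.011 + 1×35.450 + 32×1.008 + 3×14.007 + 1×15.999 = 305.891 → 305.89 g/mol.

305.89 g/mol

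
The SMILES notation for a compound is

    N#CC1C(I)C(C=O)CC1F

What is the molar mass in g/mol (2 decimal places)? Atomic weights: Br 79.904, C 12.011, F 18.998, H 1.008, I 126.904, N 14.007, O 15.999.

First, the molecular formula is C7H7FINO (counting implicit H from valence).
  C: 7 × 12.011 = 84.077
  F: 1 × 18.998 = 18.998
  H: 7 × 1.008 = 7.056
  I: 1 × 126.904 = 126.904
  N: 1 × 14.007 = 14.007
  O: 1 × 15.999 = 15.999
Sum: 7×12.011 + 1×18.998 + 7×1.008 + 1×126.904 + 1×14.007 + 1×15.999 = 267.041 → 267.04 g/mol.

267.04 g/mol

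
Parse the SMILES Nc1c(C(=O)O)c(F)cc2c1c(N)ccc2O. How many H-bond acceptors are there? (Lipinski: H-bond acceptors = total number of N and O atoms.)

N atoms: 2; O atoms: 3.
Lipinski HBA = 2 + 3 = 5.

5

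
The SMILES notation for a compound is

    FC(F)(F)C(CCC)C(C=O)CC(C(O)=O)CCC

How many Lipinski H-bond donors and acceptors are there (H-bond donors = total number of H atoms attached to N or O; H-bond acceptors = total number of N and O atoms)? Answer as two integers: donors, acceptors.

1, 3

Donors: find every N or O and count the H atoms it carries.
  atom 11 (O): bond orders sum to 2 → 0 H
  atom 15 (O): bond orders sum to 1 → 1 H
  atom 16 (O): bond orders sum to 2 → 0 H
Lipinski HBD = 1.
Acceptors: N atoms = 0, O atoms = 3 → HBA = 3.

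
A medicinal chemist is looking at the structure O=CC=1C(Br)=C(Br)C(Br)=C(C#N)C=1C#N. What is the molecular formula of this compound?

Walk through each heavy atom and fill implicit hydrogens from standard valence (C 4, N 3, O 2, S 2, halogen 1):
  atom 1: O, bond orders sum to 2 (valence 2) → 0 H
  atom 2: C, bond orders sum to 3 (valence 4) → 1 H
  atom 3: C, bond orders sum to 4 (valence 4) → 0 H
  atom 4: C, bond orders sum to 4 (valence 4) → 0 H
  atom 5: Br (halogen, monovalent) → 0 H
  atom 6: C, bond orders sum to 4 (valence 4) → 0 H
  atom 7: Br (halogen, monovalent) → 0 H
  atom 8: C, bond orders sum to 4 (valence 4) → 0 H
  atom 9: Br (halogen, monovalent) → 0 H
  atom 10: C, bond orders sum to 4 (valence 4) → 0 H
  atom 11: C, bond orders sum to 4 (valence 4) → 0 H
  atom 12: N, bond orders sum to 3 (valence 3) → 0 H
  atom 13: C, bond orders sum to 4 (valence 4) → 0 H
  atom 14: C, bond orders sum to 4 (valence 4) → 0 H
  atom 15: N, bond orders sum to 3 (valence 3) → 0 H
Totals → C:9, H:1, Br:3, N:2, O:1.
In Hill order: C9HBr3N2O.

C9HBr3N2O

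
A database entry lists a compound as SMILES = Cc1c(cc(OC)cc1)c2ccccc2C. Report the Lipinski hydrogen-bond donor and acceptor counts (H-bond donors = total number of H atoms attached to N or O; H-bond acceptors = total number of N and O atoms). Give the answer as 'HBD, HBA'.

Donors: find every N or O and count the H atoms it carries.
  atom 6 (O): bond orders sum to 2 → 0 H
Lipinski HBD = 0.
Acceptors: N atoms = 0, O atoms = 1 → HBA = 1.

0, 1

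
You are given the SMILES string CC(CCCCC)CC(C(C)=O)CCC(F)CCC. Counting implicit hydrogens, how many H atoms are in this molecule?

Walk through each heavy atom and fill implicit hydrogens from standard valence (C 4, N 3, O 2, S 2, halogen 1):
  atom 1: C, bond orders sum to 1 (valence 4) → 3 H
  atom 2: C, bond orders sum to 3 (valence 4) → 1 H
  atom 3: C, bond orders sum to 2 (valence 4) → 2 H
  atom 4: C, bond orders sum to 2 (valence 4) → 2 H
  atom 5: C, bond orders sum to 2 (valence 4) → 2 H
  atom 6: C, bond orders sum to 2 (valence 4) → 2 H
  atom 7: C, bond orders sum to 1 (valence 4) → 3 H
  atom 8: C, bond orders sum to 2 (valence 4) → 2 H
  atom 9: C, bond orders sum to 3 (valence 4) → 1 H
  atom 10: C, bond orders sum to 4 (valence 4) → 0 H
  atom 11: C, bond orders sum to 1 (valence 4) → 3 H
  atom 12: O, bond orders sum to 2 (valence 2) → 0 H
  atom 13: C, bond orders sum to 2 (valence 4) → 2 H
  atom 14: C, bond orders sum to 2 (valence 4) → 2 H
  atom 15: C, bond orders sum to 3 (valence 4) → 1 H
  atom 16: F (halogen, monovalent) → 0 H
  atom 17: C, bond orders sum to 2 (valence 4) → 2 H
  atom 18: C, bond orders sum to 2 (valence 4) → 2 H
  atom 19: C, bond orders sum to 1 (valence 4) → 3 H
Total hydrogens: 33.

33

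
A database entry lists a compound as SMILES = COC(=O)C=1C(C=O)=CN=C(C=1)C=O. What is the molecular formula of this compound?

Walk through each heavy atom and fill implicit hydrogens from standard valence (C 4, N 3, O 2, S 2, halogen 1):
  atom 1: C, bond orders sum to 1 (valence 4) → 3 H
  atom 2: O, bond orders sum to 2 (valence 2) → 0 H
  atom 3: C, bond orders sum to 4 (valence 4) → 0 H
  atom 4: O, bond orders sum to 2 (valence 2) → 0 H
  atom 5: C, bond orders sum to 4 (valence 4) → 0 H
  atom 6: C, bond orders sum to 4 (valence 4) → 0 H
  atom 7: C, bond orders sum to 3 (valence 4) → 1 H
  atom 8: O, bond orders sum to 2 (valence 2) → 0 H
  atom 9: C, bond orders sum to 3 (valence 4) → 1 H
  atom 10: N, bond orders sum to 3 (valence 3) → 0 H
  atom 11: C, bond orders sum to 4 (valence 4) → 0 H
  atom 12: C, bond orders sum to 3 (valence 4) → 1 H
  atom 13: C, bond orders sum to 3 (valence 4) → 1 H
  atom 14: O, bond orders sum to 2 (valence 2) → 0 H
Totals → C:9, H:7, N:1, O:4.

C9H7NO4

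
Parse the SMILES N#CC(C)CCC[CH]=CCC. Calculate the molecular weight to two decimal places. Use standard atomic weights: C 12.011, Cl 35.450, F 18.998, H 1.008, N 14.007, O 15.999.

151.25 g/mol

First, the molecular formula is C10H17N (counting implicit H from valence).
  C: 10 × 12.011 = 120.110
  H: 17 × 1.008 = 17.136
  N: 1 × 14.007 = 14.007
Sum: 10×12.011 + 17×1.008 + 1×14.007 = 151.253 → 151.25 g/mol.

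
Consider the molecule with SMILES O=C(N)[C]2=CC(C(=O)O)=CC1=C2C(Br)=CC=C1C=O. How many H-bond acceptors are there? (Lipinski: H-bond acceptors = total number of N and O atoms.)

N atoms: 1; O atoms: 4.
Lipinski HBA = 1 + 4 = 5.

5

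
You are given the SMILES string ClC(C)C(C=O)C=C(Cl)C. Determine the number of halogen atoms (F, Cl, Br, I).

2

Halogen atoms appear at heavy-atom positions 1, 9 (2×Cl).
Other groups present: 1 aldehyde, 1 alkene.
Halogen count: 2.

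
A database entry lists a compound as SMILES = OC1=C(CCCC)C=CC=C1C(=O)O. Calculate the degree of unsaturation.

5

Degree of unsaturation = (number of rings) + (number of π bonds).
Ring closures in the SMILES: 1.
π bonds: 4 double bonds (each 1 DoU) → 4 DoU from unsaturation.
Total DoU = 1 + 4 = 5.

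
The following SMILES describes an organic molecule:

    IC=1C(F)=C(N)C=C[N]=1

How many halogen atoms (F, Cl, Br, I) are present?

2

Halogen atoms appear at heavy-atom positions 1, 4 (1×F, 1×I).
Other groups present: 1 primary amine.
Halogen count: 2.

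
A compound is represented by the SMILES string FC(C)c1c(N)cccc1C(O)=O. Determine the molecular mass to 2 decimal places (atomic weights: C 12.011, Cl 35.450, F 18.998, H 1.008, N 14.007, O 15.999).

First, the molecular formula is C9H10FNO2 (counting implicit H from valence).
  C: 9 × 12.011 = 108.099
  F: 1 × 18.998 = 18.998
  H: 10 × 1.008 = 10.080
  N: 1 × 14.007 = 14.007
  O: 2 × 15.999 = 31.998
Sum: 9×12.011 + 1×18.998 + 10×1.008 + 1×14.007 + 2×15.999 = 183.182 → 183.18 g/mol.

183.18 g/mol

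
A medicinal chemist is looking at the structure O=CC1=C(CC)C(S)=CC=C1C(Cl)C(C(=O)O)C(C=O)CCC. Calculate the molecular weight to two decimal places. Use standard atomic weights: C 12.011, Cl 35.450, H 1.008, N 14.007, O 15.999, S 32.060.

First, the molecular formula is C17H21ClO4S (counting implicit H from valence).
  C: 17 × 12.011 = 204.187
  Cl: 1 × 35.450 = 35.450
  H: 21 × 1.008 = 21.168
  O: 4 × 15.999 = 63.996
  S: 1 × 32.060 = 32.060
Sum: 17×12.011 + 1×35.450 + 21×1.008 + 4×15.999 + 1×32.060 = 356.861 → 356.86 g/mol.

356.86 g/mol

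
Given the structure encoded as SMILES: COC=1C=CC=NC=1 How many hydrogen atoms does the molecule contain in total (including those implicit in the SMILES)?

Walk through each heavy atom and fill implicit hydrogens from standard valence (C 4, N 3, O 2, S 2, halogen 1):
  atom 1: C, bond orders sum to 1 (valence 4) → 3 H
  atom 2: O, bond orders sum to 2 (valence 2) → 0 H
  atom 3: C, bond orders sum to 4 (valence 4) → 0 H
  atom 4: C, bond orders sum to 3 (valence 4) → 1 H
  atom 5: C, bond orders sum to 3 (valence 4) → 1 H
  atom 6: C, bond orders sum to 3 (valence 4) → 1 H
  atom 7: N, bond orders sum to 3 (valence 3) → 0 H
  atom 8: C, bond orders sum to 3 (valence 4) → 1 H
Total hydrogens: 7.

7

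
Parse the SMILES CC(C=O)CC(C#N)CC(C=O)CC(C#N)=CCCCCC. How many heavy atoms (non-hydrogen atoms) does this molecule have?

Every atom symbol written in the SMILES (organic subset) is one heavy atom; implicit H are not written.
Heavy atoms by element → C:18, N:2, O:2.
Total: 22.

22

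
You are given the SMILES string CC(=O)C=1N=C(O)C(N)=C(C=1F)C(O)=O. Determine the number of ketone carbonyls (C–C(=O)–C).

The ketone motif appears at heavy-atom position 2 in the SMILES.
Other groups present: 1 carboxylic acid, 1 hydroxyl, 1 primary amine.
Ketone count: 1.

1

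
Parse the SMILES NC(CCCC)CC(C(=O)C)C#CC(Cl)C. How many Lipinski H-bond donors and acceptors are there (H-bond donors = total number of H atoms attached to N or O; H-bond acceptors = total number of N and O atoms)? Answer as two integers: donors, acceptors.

2, 2

Donors: find every N or O and count the H atoms it carries.
  atom 1 (N): bond orders sum to 1 → 2 H
  atom 10 (O): bond orders sum to 2 → 0 H
Lipinski HBD = 2.
Acceptors: N atoms = 1, O atoms = 1 → HBA = 2.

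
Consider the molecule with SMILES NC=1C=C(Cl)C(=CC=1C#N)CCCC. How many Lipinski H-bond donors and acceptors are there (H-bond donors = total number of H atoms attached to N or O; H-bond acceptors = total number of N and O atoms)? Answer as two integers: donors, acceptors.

Donors: find every N or O and count the H atoms it carries.
  atom 1 (N): bond orders sum to 1 → 2 H
  atom 10 (N): bond orders sum to 3 → 0 H
Lipinski HBD = 2.
Acceptors: N atoms = 2, O atoms = 0 → HBA = 2.

2, 2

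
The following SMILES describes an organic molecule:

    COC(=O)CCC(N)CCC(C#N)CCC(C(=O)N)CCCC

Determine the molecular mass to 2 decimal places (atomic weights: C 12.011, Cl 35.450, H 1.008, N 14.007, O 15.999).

325.45 g/mol

First, the molecular formula is C17H31N3O3 (counting implicit H from valence).
  C: 17 × 12.011 = 204.187
  H: 31 × 1.008 = 31.248
  N: 3 × 14.007 = 42.021
  O: 3 × 15.999 = 47.997
Sum: 17×12.011 + 31×1.008 + 3×14.007 + 3×15.999 = 325.453 → 325.45 g/mol.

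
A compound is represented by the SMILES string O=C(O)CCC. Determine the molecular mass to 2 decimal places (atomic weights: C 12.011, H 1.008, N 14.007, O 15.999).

88.11 g/mol

First, the molecular formula is C4H8O2 (counting implicit H from valence).
  C: 4 × 12.011 = 48.044
  H: 8 × 1.008 = 8.064
  O: 2 × 15.999 = 31.998
Sum: 4×12.011 + 8×1.008 + 2×15.999 = 88.106 → 88.11 g/mol.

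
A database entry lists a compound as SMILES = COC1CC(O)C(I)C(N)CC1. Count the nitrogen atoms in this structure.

1

Scan the SMILES for N atoms (remember two-letter symbols like Cl and Br are single atoms).
Nitrogen count: 1.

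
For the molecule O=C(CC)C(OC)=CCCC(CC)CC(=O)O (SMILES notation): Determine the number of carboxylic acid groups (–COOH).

1

The carboxylic acid motif appears at heavy-atom position 15 in the SMILES.
Other groups present: 1 alkene, 1 ether, 1 ketone.
Carboxylic acid count: 1.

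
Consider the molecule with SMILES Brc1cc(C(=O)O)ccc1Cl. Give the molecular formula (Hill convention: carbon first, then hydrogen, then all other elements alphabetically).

Walk through each heavy atom and fill implicit hydrogens from standard valence (C 4, N 3, O 2, S 2, halogen 1); for lowercase aromatic atoms, an aromatic c carries 1 H when it has two neighbours and 0 H with three, and aromatic n carries 0 H:
  atom 1: Br (halogen, monovalent) → 0 H
  atom 2: aromatic c, 3 neighbours → 0 H
  atom 3: aromatic c, 2 neighbours → 1 H
  atom 4: aromatic c, 3 neighbours → 0 H
  atom 5: C, bond orders sum to 4 (valence 4) → 0 H
  atom 6: O, bond orders sum to 2 (valence 2) → 0 H
  atom 7: O, bond orders sum to 1 (valence 2) → 1 H
  atom 8: aromatic c, 2 neighbours → 1 H
  atom 9: aromatic c, 2 neighbours → 1 H
  atom 10: aromatic c, 3 neighbours → 0 H
  atom 11: Cl (halogen, monovalent) → 0 H
Totals → C:7, H:4, Br:1, Cl:1, O:2.

C7H4BrClO2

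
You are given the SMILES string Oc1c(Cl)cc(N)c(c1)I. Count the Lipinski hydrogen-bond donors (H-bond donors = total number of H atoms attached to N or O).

Donors: find every N or O and count the H atoms it carries.
  atom 1 (O): bond orders sum to 1 → 1 H
  atom 7 (N): bond orders sum to 1 → 2 H
Lipinski HBD = 3.

3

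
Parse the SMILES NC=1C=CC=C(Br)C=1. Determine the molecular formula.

Walk through each heavy atom and fill implicit hydrogens from standard valence (C 4, N 3, O 2, S 2, halogen 1):
  atom 1: N, bond orders sum to 1 (valence 3) → 2 H
  atom 2: C, bond orders sum to 4 (valence 4) → 0 H
  atom 3: C, bond orders sum to 3 (valence 4) → 1 H
  atom 4: C, bond orders sum to 3 (valence 4) → 1 H
  atom 5: C, bond orders sum to 3 (valence 4) → 1 H
  atom 6: C, bond orders sum to 4 (valence 4) → 0 H
  atom 7: Br (halogen, monovalent) → 0 H
  atom 8: C, bond orders sum to 3 (valence 4) → 1 H
Totals → C:6, H:6, Br:1, N:1.

C6H6BrN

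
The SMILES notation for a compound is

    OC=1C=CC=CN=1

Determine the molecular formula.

C5H5NO

Walk through each heavy atom and fill implicit hydrogens from standard valence (C 4, N 3, O 2, S 2, halogen 1):
  atom 1: O, bond orders sum to 1 (valence 2) → 1 H
  atom 2: C, bond orders sum to 4 (valence 4) → 0 H
  atom 3: C, bond orders sum to 3 (valence 4) → 1 H
  atom 4: C, bond orders sum to 3 (valence 4) → 1 H
  atom 5: C, bond orders sum to 3 (valence 4) → 1 H
  atom 6: C, bond orders sum to 3 (valence 4) → 1 H
  atom 7: N, bond orders sum to 3 (valence 3) → 0 H
Totals → C:5, H:5, N:1, O:1.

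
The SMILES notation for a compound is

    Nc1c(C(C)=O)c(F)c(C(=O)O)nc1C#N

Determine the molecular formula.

Walk through each heavy atom and fill implicit hydrogens from standard valence (C 4, N 3, O 2, S 2, halogen 1); for lowercase aromatic atoms, an aromatic c carries 1 H when it has two neighbours and 0 H with three, and aromatic n carries 0 H:
  atom 1: N, bond orders sum to 1 (valence 3) → 2 H
  atom 2: aromatic c, 3 neighbours → 0 H
  atom 3: aromatic c, 3 neighbours → 0 H
  atom 4: C, bond orders sum to 4 (valence 4) → 0 H
  atom 5: C, bond orders sum to 1 (valence 4) → 3 H
  atom 6: O, bond orders sum to 2 (valence 2) → 0 H
  atom 7: aromatic c, 3 neighbours → 0 H
  atom 8: F (halogen, monovalent) → 0 H
  atom 9: aromatic c, 3 neighbours → 0 H
  atom 10: C, bond orders sum to 4 (valence 4) → 0 H
  atom 11: O, bond orders sum to 2 (valence 2) → 0 H
  atom 12: O, bond orders sum to 1 (valence 2) → 1 H
  atom 13: aromatic n, 2 neighbours → 0 H
  atom 14: aromatic c, 3 neighbours → 0 H
  atom 15: C, bond orders sum to 4 (valence 4) → 0 H
  atom 16: N, bond orders sum to 3 (valence 3) → 0 H
Totals → C:9, H:6, F:1, N:3, O:3.
In Hill order: C9H6FN3O3.

C9H6FN3O3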